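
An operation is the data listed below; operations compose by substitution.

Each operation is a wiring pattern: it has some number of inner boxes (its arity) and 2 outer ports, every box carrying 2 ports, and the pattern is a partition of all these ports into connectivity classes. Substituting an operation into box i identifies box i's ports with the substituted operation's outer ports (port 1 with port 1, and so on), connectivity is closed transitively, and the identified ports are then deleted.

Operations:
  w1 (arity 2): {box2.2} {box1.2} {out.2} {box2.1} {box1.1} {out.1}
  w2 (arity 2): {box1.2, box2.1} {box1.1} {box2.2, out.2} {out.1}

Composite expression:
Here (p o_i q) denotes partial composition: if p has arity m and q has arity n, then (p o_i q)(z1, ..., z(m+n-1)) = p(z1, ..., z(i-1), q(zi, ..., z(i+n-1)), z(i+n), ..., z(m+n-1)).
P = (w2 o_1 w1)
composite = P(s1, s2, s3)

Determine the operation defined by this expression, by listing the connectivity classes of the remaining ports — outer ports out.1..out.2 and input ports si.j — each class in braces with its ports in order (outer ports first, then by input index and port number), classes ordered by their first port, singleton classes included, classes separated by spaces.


{out.1} {out.2, s3.2} {s1.1} {s1.2} {s2.1} {s2.2} {s3.1}

Substituting into w2 glues patterns; closure does the rest.
the subtree at w1 composes to {out.1} {out.2} {s1.1} {s1.2} {s2.1} {s2.2} on (s1, s2); out.j = own outer ports
the subtree at w2 composes to {out.1} {out.2, s3.2} {s1.1} {s1.2} {s2.1} {s2.2} {s3.1} on (s1, s2, s3); out.j = own outer ports


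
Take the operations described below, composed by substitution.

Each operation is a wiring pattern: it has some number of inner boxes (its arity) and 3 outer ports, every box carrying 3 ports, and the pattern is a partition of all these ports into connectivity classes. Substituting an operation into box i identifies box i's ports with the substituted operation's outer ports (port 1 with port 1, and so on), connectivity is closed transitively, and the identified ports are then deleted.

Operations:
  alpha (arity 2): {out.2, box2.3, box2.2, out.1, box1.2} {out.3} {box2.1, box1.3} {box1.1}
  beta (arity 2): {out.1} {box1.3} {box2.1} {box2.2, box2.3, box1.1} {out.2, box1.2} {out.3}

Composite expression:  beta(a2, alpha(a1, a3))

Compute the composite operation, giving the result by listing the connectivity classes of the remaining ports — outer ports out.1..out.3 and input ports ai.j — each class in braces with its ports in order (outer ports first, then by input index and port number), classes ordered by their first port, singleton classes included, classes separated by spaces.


After gluing at beta, chains via deleted ports link the a-ports.
through alpha, on inputs (a1, a3): {out.1, out.2, a1.2, a3.2, a3.3} {out.3} {a1.1} {a1.3, a3.1} (out.j = stage outer ports)
through beta, on inputs (a2, a1, a3): {out.1} {out.2, a2.2} {out.3} {a1.1} {a1.2, a2.1, a3.2, a3.3} {a1.3, a3.1} {a2.3} (out.j = stage outer ports)

{out.1} {out.2, a2.2} {out.3} {a1.1} {a1.2, a2.1, a3.2, a3.3} {a1.3, a3.1} {a2.3}


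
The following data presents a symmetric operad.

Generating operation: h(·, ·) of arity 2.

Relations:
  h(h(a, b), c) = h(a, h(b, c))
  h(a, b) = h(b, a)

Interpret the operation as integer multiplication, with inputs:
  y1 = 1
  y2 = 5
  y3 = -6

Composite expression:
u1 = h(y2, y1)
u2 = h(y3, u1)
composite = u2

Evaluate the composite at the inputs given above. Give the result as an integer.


-30

h(y2, y1) = 5
h(y3, h(y2, y1)) = -30


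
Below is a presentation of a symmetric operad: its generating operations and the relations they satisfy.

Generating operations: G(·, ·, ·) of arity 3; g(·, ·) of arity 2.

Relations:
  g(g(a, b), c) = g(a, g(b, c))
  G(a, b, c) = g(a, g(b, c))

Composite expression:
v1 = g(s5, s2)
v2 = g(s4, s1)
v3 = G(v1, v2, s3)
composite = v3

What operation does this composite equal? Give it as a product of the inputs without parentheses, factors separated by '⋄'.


s5 ⋄ s2 ⋄ s4 ⋄ s1 ⋄ s3

Under associativity of G, the answer is the s's in reading order.
g(s5, s2) unparenthesizes to s5 ⋄ s2
g(s4, s1) unparenthesizes to s4 ⋄ s1
G(g(s5, s2), g(s4, s1), s3) unparenthesizes to s5 ⋄ s2 ⋄ s4 ⋄ s1 ⋄ s3


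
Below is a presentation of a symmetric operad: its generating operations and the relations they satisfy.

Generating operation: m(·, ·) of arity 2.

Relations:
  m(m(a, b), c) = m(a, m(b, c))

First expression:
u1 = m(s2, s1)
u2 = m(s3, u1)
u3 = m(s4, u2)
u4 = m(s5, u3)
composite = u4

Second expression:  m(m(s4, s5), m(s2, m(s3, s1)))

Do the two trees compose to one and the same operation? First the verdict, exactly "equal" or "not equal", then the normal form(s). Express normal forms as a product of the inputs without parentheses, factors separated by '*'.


not equal — first s5 * s4 * s3 * s2 * s1, second s4 * s5 * s2 * s3 * s1

In normal form, the first expression is s5 * s4 * s3 * s2 * s1
In normal form, the second expression is s4 * s5 * s2 * s3 * s1
Distinct normal forms: not equal.


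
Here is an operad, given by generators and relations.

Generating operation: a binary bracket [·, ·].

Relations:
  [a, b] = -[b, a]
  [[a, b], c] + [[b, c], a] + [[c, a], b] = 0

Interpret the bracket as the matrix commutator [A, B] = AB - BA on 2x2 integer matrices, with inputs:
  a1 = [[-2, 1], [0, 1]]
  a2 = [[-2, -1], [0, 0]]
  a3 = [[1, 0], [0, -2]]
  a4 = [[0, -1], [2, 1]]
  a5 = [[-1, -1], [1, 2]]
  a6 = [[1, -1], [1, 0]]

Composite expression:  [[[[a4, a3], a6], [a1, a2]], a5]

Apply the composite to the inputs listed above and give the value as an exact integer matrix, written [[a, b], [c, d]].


[[90, 330], [60, -90]]


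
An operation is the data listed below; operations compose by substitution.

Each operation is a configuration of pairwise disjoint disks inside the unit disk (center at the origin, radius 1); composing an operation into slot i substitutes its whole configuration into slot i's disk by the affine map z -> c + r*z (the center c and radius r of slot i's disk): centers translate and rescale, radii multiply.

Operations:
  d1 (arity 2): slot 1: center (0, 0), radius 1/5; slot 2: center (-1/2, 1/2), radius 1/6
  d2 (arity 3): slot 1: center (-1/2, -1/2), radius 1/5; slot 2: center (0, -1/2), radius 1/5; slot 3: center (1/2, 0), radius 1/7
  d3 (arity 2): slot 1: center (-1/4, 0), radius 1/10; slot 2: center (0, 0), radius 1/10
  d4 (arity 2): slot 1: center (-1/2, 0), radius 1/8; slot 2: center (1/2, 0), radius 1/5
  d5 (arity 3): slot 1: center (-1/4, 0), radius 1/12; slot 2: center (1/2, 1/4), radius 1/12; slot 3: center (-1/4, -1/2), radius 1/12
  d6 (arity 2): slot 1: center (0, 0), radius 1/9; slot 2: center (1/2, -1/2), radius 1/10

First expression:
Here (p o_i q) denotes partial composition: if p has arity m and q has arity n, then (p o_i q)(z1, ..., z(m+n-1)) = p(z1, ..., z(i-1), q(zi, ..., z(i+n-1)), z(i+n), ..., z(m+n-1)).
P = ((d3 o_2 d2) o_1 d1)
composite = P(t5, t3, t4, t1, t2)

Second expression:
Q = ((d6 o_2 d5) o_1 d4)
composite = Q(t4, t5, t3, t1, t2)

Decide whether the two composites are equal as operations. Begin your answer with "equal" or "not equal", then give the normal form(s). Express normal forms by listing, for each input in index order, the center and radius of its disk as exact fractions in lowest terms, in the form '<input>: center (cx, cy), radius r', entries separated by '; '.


not equal; first: t1: center (0, -1/20), radius 1/50; t2: center (1/20, 0), radius 1/70; t3: center (-3/10, 1/20), radius 1/60; t4: center (-1/20, -1/20), radius 1/50; t5: center (-1/4, 0), radius 1/50; second: t1: center (11/20, -19/40), radius 1/120; t2: center (19/40, -11/20), radius 1/120; t3: center (19/40, -1/2), radius 1/120; t4: center (-1/18, 0), radius 1/72; t5: center (1/18, 0), radius 1/45

The first composite normalizes to t1: center (0, -1/20), radius 1/50; t2: center (1/20, 0), radius 1/70; t3: center (-3/10, 1/20), radius 1/60; t4: center (-1/20, -1/20), radius 1/50; t5: center (-1/4, 0), radius 1/50
The second composite normalizes to t1: center (11/20, -19/40), radius 1/120; t2: center (19/40, -11/20), radius 1/120; t3: center (19/40, -1/2), radius 1/120; t4: center (-1/18, 0), radius 1/72; t5: center (1/18, 0), radius 1/45
No match — not equal.


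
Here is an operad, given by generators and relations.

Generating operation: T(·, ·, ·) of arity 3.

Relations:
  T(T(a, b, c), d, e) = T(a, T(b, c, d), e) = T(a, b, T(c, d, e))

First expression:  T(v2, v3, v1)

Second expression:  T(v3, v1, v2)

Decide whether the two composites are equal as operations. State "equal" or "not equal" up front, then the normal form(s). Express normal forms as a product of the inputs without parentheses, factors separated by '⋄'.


not equal; the first gives v2 ⋄ v3 ⋄ v1 and the second v3 ⋄ v1 ⋄ v2

Normal form of the first expression: v2 ⋄ v3 ⋄ v1
Normal form of the second expression: v3 ⋄ v1 ⋄ v2
No match — not equal.


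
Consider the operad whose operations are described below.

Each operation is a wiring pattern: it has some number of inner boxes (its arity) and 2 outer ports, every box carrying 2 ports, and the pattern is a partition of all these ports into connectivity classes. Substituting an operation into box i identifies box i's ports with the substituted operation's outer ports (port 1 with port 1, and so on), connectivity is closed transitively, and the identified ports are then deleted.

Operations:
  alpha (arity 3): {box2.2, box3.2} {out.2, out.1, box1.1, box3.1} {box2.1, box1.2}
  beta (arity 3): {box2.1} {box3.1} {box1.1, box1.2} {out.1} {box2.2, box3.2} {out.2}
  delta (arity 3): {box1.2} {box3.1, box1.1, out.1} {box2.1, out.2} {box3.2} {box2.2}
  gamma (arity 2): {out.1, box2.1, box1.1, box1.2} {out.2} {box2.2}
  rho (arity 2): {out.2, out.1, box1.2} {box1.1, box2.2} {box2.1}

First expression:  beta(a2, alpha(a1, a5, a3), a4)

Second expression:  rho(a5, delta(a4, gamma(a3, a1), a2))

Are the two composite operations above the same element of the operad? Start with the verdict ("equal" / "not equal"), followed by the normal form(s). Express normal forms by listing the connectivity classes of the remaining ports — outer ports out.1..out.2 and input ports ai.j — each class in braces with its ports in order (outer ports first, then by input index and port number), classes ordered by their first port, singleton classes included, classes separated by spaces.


not equal: they reduce to {out.1} {out.2} {a1.1, a3.1, a4.2} {a1.2, a5.1} {a2.1, a2.2} {a3.2, a5.2} {a4.1} and {out.1, out.2, a5.2} {a1.1, a3.1, a3.2, a5.1} {a1.2} {a2.1, a4.1} {a2.2} {a4.2}


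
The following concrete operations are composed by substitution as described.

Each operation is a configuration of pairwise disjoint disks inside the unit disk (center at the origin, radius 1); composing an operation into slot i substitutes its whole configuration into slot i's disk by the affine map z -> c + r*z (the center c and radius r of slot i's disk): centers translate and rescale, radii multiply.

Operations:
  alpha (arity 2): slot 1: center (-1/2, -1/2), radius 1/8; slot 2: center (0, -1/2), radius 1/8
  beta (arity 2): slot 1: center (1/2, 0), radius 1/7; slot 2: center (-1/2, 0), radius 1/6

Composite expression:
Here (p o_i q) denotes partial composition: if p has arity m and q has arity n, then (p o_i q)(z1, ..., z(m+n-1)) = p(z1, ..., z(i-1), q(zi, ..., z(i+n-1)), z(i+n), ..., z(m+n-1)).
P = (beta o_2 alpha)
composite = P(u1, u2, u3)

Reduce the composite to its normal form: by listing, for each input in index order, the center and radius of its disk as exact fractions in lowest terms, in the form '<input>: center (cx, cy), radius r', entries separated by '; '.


Follow each u-input down from beta: c' goes to c + r*c', radius to r*r'.
input u1: composing its 1 substitution step yields center (1/2, 0), radius 1/7
input u2: composing its 2 substitution steps yields center (-7/12, -1/12), radius 1/48
input u3: composing its 2 substitution steps yields center (-1/2, -1/12), radius 1/48

u1: center (1/2, 0), radius 1/7; u2: center (-7/12, -1/12), radius 1/48; u3: center (-1/2, -1/12), radius 1/48


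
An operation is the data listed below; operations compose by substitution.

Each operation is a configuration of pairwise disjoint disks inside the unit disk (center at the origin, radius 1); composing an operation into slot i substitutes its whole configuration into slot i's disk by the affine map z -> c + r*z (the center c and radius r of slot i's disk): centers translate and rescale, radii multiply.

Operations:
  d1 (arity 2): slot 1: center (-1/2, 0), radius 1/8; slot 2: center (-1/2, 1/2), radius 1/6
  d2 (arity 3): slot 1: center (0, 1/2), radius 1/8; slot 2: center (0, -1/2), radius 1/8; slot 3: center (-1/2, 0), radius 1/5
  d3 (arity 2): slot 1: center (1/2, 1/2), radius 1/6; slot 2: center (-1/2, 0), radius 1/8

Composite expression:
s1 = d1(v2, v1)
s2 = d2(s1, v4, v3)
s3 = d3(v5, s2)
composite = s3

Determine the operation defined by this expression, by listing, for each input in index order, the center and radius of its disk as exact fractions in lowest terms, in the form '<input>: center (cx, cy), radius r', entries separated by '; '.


v1: center (-65/128, 9/128), radius 1/384; v2: center (-65/128, 1/16), radius 1/512; v3: center (-9/16, 0), radius 1/40; v4: center (-1/2, -1/16), radius 1/64; v5: center (1/2, 1/2), radius 1/6

Nesting under d3 composes maps z -> c + r*z down each v-path.
input v5: applying the 1 nested substitution gives center (1/2, 1/2), radius 1/6
input v2: applying the 3 nested substitutions gives center (-65/128, 1/16), radius 1/512
input v1: applying the 3 nested substitutions gives center (-65/128, 9/128), radius 1/384
input v4: applying the 2 nested substitutions gives center (-1/2, -1/16), radius 1/64
input v3: applying the 2 nested substitutions gives center (-9/16, 0), radius 1/40


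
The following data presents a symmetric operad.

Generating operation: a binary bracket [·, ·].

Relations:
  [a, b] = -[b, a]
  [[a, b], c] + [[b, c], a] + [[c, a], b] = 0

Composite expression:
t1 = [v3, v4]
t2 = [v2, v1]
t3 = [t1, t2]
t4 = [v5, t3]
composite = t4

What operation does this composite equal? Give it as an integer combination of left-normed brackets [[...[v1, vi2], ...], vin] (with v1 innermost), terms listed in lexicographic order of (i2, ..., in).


-[[[[v1, v2], v3], v4], v5] + [[[[v1, v2], v4], v3], v5]

Skip Jacobi rewriting: expand, keep v1-initial words, read off terms.
Composite bracket: [v5, [[v3, v4], [v2, v1]]]
Full expansion: 16 signed words from ab - ba (2^4 = 16).
The v1-initial words carry the normal form:
  from v1v2v3v4v5, sign -1: term -[[[[v1, v2], v3], v4], v5]
  from v1v2v4v3v5, sign +1: term +[[[[v1, v2], v4], v3], v5]


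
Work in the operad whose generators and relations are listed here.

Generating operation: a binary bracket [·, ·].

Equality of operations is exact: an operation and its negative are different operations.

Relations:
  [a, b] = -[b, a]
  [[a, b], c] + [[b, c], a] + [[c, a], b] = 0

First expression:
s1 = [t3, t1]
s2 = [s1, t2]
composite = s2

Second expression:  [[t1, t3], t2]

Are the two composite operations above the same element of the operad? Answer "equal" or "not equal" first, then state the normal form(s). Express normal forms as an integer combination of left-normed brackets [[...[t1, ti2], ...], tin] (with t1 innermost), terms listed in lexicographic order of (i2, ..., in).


The first composite normalizes to -[[t1, t3], t2]
The second composite normalizes to [[t1, t3], t2]
They disagree, so not equal.

not equal — first -[[t1, t3], t2], second [[t1, t3], t2]


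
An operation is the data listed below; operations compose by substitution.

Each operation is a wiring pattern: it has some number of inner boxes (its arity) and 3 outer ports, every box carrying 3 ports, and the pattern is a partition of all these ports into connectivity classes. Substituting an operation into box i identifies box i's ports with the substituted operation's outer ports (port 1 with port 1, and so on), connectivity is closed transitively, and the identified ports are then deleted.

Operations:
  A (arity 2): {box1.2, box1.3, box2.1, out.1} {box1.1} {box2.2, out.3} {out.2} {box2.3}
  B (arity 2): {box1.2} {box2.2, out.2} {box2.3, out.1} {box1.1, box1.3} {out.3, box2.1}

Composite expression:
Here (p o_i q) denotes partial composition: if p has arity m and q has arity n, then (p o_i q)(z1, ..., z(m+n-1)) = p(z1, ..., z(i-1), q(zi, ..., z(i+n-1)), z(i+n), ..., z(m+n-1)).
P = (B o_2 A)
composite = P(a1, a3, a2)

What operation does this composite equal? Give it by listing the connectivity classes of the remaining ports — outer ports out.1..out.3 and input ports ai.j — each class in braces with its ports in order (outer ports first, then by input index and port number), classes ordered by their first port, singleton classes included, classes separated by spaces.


{out.1, a2.2} {out.2} {out.3, a2.1, a3.2, a3.3} {a1.1, a1.3} {a1.2} {a2.3} {a3.1}

Substituting into B glues patterns; closure does the rest.
composing A on (a3, a2), with out.j its own outer ports: {out.1, a2.1, a3.2, a3.3} {out.2} {out.3, a2.2} {a2.3} {a3.1}
composing B on (a1, a3, a2), with out.j its own outer ports: {out.1, a2.2} {out.2} {out.3, a2.1, a3.2, a3.3} {a1.1, a1.3} {a1.2} {a2.3} {a3.1}


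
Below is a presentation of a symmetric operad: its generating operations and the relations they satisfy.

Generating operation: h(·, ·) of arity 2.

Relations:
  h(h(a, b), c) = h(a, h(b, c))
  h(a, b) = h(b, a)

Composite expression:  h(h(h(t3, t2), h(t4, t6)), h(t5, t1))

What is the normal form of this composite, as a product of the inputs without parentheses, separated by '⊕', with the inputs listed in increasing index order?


Key point: h commutes, so take the t-inputs in any fixed order.
h(t3, t2) reduces to t3 ⊕ t2
h(t4, t6) reduces to t4 ⊕ t6
h(h(t3, t2), h(t4, t6)) reduces to t3 ⊕ t2 ⊕ t4 ⊕ t6
h(t5, t1) reduces to t5 ⊕ t1
h(h(h(t3, t2), h(t4, t6)), h(t5, t1)) reduces to t3 ⊕ t2 ⊕ t4 ⊕ t6 ⊕ t5 ⊕ t1
commutativity sorts the factors: t1 ⊕ t2 ⊕ t3 ⊕ t4 ⊕ t5 ⊕ t6

t1 ⊕ t2 ⊕ t3 ⊕ t4 ⊕ t5 ⊕ t6


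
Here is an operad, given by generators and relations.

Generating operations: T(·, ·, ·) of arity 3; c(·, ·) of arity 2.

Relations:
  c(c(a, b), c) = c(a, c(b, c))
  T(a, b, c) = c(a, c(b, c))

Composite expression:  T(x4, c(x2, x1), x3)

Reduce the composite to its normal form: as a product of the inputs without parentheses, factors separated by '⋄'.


x4 ⋄ x2 ⋄ x1 ⋄ x3

Associativity of T dissolves the nesting; only the x-input order survives.
c(x2, x1) spells out as x2 ⋄ x1
T(x4, c(x2, x1), x3) spells out as x4 ⋄ x2 ⋄ x1 ⋄ x3


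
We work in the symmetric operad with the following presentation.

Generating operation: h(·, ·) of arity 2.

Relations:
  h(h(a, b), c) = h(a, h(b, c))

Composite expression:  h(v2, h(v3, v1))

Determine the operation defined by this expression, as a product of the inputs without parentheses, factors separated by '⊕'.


Key point: h is associative — brackets drop, the v-order remains.
h(v3, v1) spells out as v3 ⊕ v1
h(v2, h(v3, v1)) spells out as v2 ⊕ v3 ⊕ v1

v2 ⊕ v3 ⊕ v1


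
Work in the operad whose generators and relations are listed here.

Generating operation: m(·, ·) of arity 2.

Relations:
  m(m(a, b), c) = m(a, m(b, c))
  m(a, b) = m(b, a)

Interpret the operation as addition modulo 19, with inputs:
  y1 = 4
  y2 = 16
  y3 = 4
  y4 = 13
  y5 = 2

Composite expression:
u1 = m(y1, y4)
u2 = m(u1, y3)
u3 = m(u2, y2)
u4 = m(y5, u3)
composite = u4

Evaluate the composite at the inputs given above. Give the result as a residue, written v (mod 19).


1 (mod 19)

m(y1, y4) = 17
m(m(y1, y4), y3) = 2
m(m(m(y1, y4), y3), y2) = 18
m(y5, m(m(m(y1, y4), y3), y2)) = 1


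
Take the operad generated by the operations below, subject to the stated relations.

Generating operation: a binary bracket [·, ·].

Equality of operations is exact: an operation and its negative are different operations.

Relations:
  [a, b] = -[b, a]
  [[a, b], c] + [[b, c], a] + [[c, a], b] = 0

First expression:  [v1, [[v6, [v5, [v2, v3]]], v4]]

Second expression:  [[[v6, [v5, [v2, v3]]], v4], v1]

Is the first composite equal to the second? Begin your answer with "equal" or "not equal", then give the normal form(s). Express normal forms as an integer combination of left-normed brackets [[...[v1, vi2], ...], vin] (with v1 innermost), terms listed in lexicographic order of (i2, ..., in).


not equal; first: [[[[[v1, v2], v3], v5], v6], v4] - [[[[[v1, v3], v2], v5], v6], v4] - [[[[[v1, v4], v2], v3], v5], v6] + [[[[[v1, v4], v3], v2], v5], v6] + [[[[[v1, v4], v5], v2], v3], v6] - [[[[[v1, v4], v5], v3], v2], v6] + [[[[[v1, v4], v6], v2], v3], v5] - [[[[[v1, v4], v6], v3], v2], v5] - [[[[[v1, v4], v6], v5], v2], v3] + [[[[[v1, v4], v6], v5], v3], v2] - [[[[[v1, v5], v2], v3], v6], v4] + [[[[[v1, v5], v3], v2], v6], v4] - [[[[[v1, v6], v2], v3], v5], v4] + [[[[[v1, v6], v3], v2], v5], v4] + [[[[[v1, v6], v5], v2], v3], v4] - [[[[[v1, v6], v5], v3], v2], v4]; second: -[[[[[v1, v2], v3], v5], v6], v4] + [[[[[v1, v3], v2], v5], v6], v4] + [[[[[v1, v4], v2], v3], v5], v6] - [[[[[v1, v4], v3], v2], v5], v6] - [[[[[v1, v4], v5], v2], v3], v6] + [[[[[v1, v4], v5], v3], v2], v6] - [[[[[v1, v4], v6], v2], v3], v5] + [[[[[v1, v4], v6], v3], v2], v5] + [[[[[v1, v4], v6], v5], v2], v3] - [[[[[v1, v4], v6], v5], v3], v2] + [[[[[v1, v5], v2], v3], v6], v4] - [[[[[v1, v5], v3], v2], v6], v4] + [[[[[v1, v6], v2], v3], v5], v4] - [[[[[v1, v6], v3], v2], v5], v4] - [[[[[v1, v6], v5], v2], v3], v4] + [[[[[v1, v6], v5], v3], v2], v4]

Reducing the first expression gives [[[[[v1, v2], v3], v5], v6], v4] - [[[[[v1, v3], v2], v5], v6], v4] - [[[[[v1, v4], v2], v3], v5], v6] + [[[[[v1, v4], v3], v2], v5], v6] + [[[[[v1, v4], v5], v2], v3], v6] - [[[[[v1, v4], v5], v3], v2], v6] + [[[[[v1, v4], v6], v2], v3], v5] - [[[[[v1, v4], v6], v3], v2], v5] - [[[[[v1, v4], v6], v5], v2], v3] + [[[[[v1, v4], v6], v5], v3], v2] - [[[[[v1, v5], v2], v3], v6], v4] + [[[[[v1, v5], v3], v2], v6], v4] - [[[[[v1, v6], v2], v3], v5], v4] + [[[[[v1, v6], v3], v2], v5], v4] + [[[[[v1, v6], v5], v2], v3], v4] - [[[[[v1, v6], v5], v3], v2], v4]
Reducing the second expression gives -[[[[[v1, v2], v3], v5], v6], v4] + [[[[[v1, v3], v2], v5], v6], v4] + [[[[[v1, v4], v2], v3], v5], v6] - [[[[[v1, v4], v3], v2], v5], v6] - [[[[[v1, v4], v5], v2], v3], v6] + [[[[[v1, v4], v5], v3], v2], v6] - [[[[[v1, v4], v6], v2], v3], v5] + [[[[[v1, v4], v6], v3], v2], v5] + [[[[[v1, v4], v6], v5], v2], v3] - [[[[[v1, v4], v6], v5], v3], v2] + [[[[[v1, v5], v2], v3], v6], v4] - [[[[[v1, v5], v3], v2], v6], v4] + [[[[[v1, v6], v2], v3], v5], v4] - [[[[[v1, v6], v3], v2], v5], v4] - [[[[[v1, v6], v5], v2], v3], v4] + [[[[[v1, v6], v5], v3], v2], v4]
The forms do not match — not equal.


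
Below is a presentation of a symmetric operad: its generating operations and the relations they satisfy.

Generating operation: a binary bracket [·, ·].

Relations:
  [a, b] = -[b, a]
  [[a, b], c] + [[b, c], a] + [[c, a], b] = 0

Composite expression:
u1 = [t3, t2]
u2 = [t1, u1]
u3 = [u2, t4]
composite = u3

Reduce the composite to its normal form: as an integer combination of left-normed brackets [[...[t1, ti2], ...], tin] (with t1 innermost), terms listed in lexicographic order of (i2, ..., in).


A multilinear Lie element is pinned by t1-initial words (t1 innermost).
Composite bracket: [[t1, [t3, t2]], t4]
Full expansion: 8 signed words from ab - ba (2^3 = 8).
Only words starting with t1 matter:
  word t1t2t3t4 has sign -1, contributing -[[[t1, t2], t3], t4]
  word t1t3t2t4 has sign +1, contributing +[[[t1, t3], t2], t4]

-[[[t1, t2], t3], t4] + [[[t1, t3], t2], t4]


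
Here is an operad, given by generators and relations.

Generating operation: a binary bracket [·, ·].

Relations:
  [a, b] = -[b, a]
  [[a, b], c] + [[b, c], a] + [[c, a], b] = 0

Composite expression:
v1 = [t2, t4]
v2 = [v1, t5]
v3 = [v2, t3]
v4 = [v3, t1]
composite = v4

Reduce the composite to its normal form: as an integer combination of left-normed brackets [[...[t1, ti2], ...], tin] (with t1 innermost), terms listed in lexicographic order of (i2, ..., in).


Expand each bracket as ab - ba; the t1-initial words give the coefficients.
Composite bracket: [[[[t2, t4], t5], t3], t1]
Each bracket splits as ab - ba, giving 16 signed words (2^4 = 16).
Coefficients come from the t1-initial words:
  from t1t2t4t5t3, sign -1: term -[[[[t1, t2], t4], t5], t3]
  from t1t3t2t4t5, sign +1: term +[[[[t1, t3], t2], t4], t5]
  from t1t3t4t2t5, sign -1: term -[[[[t1, t3], t4], t2], t5]
  from t1t3t5t2t4, sign -1: term -[[[[t1, t3], t5], t2], t4]
  from t1t3t5t4t2, sign +1: term +[[[[t1, t3], t5], t4], t2]
  from t1t4t2t5t3, sign +1: term +[[[[t1, t4], t2], t5], t3]
  from t1t5t2t4t3, sign +1: term +[[[[t1, t5], t2], t4], t3]
  from t1t5t4t2t3, sign -1: term -[[[[t1, t5], t4], t2], t3]

-[[[[t1, t2], t4], t5], t3] + [[[[t1, t3], t2], t4], t5] - [[[[t1, t3], t4], t2], t5] - [[[[t1, t3], t5], t2], t4] + [[[[t1, t3], t5], t4], t2] + [[[[t1, t4], t2], t5], t3] + [[[[t1, t5], t2], t4], t3] - [[[[t1, t5], t4], t2], t3]


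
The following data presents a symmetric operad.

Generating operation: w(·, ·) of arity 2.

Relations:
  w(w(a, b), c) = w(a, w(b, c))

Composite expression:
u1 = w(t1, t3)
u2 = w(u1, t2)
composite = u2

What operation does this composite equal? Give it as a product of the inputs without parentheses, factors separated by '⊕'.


t1 ⊕ t3 ⊕ t2

The w-tree's shape is irrelevant; the t-reading-order decides.
w(t1, t3) spells out as t1 ⊕ t3
w(w(t1, t3), t2) spells out as t1 ⊕ t3 ⊕ t2


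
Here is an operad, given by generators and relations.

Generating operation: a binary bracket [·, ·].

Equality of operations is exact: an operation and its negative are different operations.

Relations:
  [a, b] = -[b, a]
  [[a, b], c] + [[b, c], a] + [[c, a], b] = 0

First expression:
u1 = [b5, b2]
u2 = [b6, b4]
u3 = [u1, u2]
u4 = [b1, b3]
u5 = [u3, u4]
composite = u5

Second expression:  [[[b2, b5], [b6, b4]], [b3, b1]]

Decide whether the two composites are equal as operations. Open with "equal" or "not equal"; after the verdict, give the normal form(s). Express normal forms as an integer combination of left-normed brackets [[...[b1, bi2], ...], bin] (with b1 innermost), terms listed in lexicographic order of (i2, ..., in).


The first expression, normalized: -[[[[[b1, b3], b2], b5], b4], b6] + [[[[[b1, b3], b2], b5], b6], b4] + [[[[[b1, b3], b4], b6], b2], b5] - [[[[[b1, b3], b4], b6], b5], b2] + [[[[[b1, b3], b5], b2], b4], b6] - [[[[[b1, b3], b5], b2], b6], b4] - [[[[[b1, b3], b6], b4], b2], b5] + [[[[[b1, b3], b6], b4], b5], b2]
The second expression, normalized: -[[[[[b1, b3], b2], b5], b4], b6] + [[[[[b1, b3], b2], b5], b6], b4] + [[[[[b1, b3], b4], b6], b2], b5] - [[[[[b1, b3], b4], b6], b5], b2] + [[[[[b1, b3], b5], b2], b4], b6] - [[[[[b1, b3], b5], b2], b6], b4] - [[[[[b1, b3], b6], b4], b2], b5] + [[[[[b1, b3], b6], b4], b5], b2]
Same normal form: equal.

equal; both compose to -[[[[[b1, b3], b2], b5], b4], b6] + [[[[[b1, b3], b2], b5], b6], b4] + [[[[[b1, b3], b4], b6], b2], b5] - [[[[[b1, b3], b4], b6], b5], b2] + [[[[[b1, b3], b5], b2], b4], b6] - [[[[[b1, b3], b5], b2], b6], b4] - [[[[[b1, b3], b6], b4], b2], b5] + [[[[[b1, b3], b6], b4], b5], b2]


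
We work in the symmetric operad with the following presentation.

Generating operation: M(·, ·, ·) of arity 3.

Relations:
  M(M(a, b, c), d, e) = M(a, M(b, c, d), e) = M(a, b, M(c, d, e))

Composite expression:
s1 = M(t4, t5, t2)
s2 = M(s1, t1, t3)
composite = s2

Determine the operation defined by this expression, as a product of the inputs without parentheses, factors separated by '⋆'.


Associativity of M dissolves the nesting; only the t-input order survives.
M(t4, t5, t2) unparenthesizes to t4 ⋆ t5 ⋆ t2
M(M(t4, t5, t2), t1, t3) unparenthesizes to t4 ⋆ t5 ⋆ t2 ⋆ t1 ⋆ t3

t4 ⋆ t5 ⋆ t2 ⋆ t1 ⋆ t3


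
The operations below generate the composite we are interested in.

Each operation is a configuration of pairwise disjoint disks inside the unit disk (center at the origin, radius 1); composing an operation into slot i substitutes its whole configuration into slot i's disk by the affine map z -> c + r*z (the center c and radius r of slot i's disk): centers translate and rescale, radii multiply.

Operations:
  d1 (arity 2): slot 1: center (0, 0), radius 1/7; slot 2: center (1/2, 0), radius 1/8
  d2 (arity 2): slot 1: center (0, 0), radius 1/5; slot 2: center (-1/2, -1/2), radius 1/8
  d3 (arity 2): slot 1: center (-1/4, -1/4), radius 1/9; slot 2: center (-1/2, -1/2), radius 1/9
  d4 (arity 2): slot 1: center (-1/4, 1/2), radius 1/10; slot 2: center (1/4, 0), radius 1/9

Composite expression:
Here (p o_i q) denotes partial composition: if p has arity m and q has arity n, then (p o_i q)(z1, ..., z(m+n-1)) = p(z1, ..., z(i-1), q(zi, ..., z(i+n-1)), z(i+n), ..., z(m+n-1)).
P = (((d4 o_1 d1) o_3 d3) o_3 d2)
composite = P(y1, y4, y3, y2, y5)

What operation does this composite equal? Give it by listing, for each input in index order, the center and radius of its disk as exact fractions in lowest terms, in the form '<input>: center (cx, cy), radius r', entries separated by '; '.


y1: center (-1/4, 1/2), radius 1/70; y2: center (35/162, -11/324), radius 1/648; y3: center (2/9, -1/36), radius 1/405; y4: center (-1/5, 1/2), radius 1/80; y5: center (7/36, -1/18), radius 1/81

Follow each y-input down from d4: c' goes to c + r*c', radius to r*r'.
y1 passes through 2 substitutions, ending at center (-1/4, 1/2), radius 1/70
y4 passes through 2 substitutions, ending at center (-1/5, 1/2), radius 1/80
y3 passes through 3 substitutions, ending at center (2/9, -1/36), radius 1/405
y2 passes through 3 substitutions, ending at center (35/162, -11/324), radius 1/648
y5 passes through 2 substitutions, ending at center (7/36, -1/18), radius 1/81


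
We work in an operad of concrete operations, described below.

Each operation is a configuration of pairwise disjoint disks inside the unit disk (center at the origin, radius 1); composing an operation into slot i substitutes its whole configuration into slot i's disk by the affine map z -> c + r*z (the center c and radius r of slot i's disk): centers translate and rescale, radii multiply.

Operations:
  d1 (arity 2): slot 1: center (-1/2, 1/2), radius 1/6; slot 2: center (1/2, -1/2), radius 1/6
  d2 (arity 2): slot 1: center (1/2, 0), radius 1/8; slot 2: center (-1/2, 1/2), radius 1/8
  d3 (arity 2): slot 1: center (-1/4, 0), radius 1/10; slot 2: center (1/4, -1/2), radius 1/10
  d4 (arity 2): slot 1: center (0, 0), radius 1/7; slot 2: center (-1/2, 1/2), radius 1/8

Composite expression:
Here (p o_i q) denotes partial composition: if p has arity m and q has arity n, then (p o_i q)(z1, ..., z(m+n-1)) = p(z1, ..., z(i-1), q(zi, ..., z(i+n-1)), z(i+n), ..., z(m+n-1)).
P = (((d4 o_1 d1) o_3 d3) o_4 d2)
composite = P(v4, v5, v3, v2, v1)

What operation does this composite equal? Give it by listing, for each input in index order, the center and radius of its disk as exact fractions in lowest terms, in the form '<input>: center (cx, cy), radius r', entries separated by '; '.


Nesting under d4 composes maps z -> c + r*z down each v-path.
v4 passes through 2 substitutions, ending at center (-1/14, 1/14), radius 1/42
v5 passes through 2 substitutions, ending at center (1/14, -1/14), radius 1/42
v3 passes through 2 substitutions, ending at center (-17/32, 1/2), radius 1/80
v2 passes through 3 substitutions, ending at center (-37/80, 7/16), radius 1/640
v1 passes through 3 substitutions, ending at center (-19/40, 71/160), radius 1/640

v1: center (-19/40, 71/160), radius 1/640; v2: center (-37/80, 7/16), radius 1/640; v3: center (-17/32, 1/2), radius 1/80; v4: center (-1/14, 1/14), radius 1/42; v5: center (1/14, -1/14), radius 1/42


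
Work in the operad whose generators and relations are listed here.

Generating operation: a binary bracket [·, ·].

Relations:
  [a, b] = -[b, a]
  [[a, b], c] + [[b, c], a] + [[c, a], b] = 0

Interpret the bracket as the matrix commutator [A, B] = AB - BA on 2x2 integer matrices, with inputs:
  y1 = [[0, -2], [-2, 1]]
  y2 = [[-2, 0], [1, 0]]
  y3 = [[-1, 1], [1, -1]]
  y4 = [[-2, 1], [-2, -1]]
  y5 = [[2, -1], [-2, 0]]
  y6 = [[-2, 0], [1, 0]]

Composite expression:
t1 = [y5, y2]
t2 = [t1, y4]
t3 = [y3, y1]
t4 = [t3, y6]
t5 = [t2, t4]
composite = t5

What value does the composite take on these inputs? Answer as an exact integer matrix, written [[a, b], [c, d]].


[[4, 16], [-20, -4]]

[y5, y2] = [[-1, -2], [2, 1]]
[[y5, y2], y4] = [[2, -4], [-6, -2]]
[y3, y1] = [[0, 1], [-1, 0]]
[[y3, y1], y6] = [[1, 2], [2, -1]]
[[[y5, y2], y4], [[y3, y1], y6]] = [[4, 16], [-20, -4]]


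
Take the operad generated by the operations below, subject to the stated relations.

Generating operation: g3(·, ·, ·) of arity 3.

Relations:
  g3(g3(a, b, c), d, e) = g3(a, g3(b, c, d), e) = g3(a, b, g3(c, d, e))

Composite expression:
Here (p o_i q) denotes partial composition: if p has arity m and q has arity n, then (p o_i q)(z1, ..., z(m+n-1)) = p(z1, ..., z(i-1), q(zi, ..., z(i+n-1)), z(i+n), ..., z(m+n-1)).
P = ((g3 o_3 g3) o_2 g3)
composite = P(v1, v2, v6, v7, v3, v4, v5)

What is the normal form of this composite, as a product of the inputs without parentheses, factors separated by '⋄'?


v1 ⋄ v2 ⋄ v6 ⋄ v7 ⋄ v3 ⋄ v4 ⋄ v5

Key point: g3 is associative — brackets drop, the v-order remains.
g3(v2, v6, v7) reduces to v2 ⋄ v6 ⋄ v7
g3(v3, v4, v5) reduces to v3 ⋄ v4 ⋄ v5
g3(v1, g3(v2, v6, v7), g3(v3, v4, v5)) reduces to v1 ⋄ v2 ⋄ v6 ⋄ v7 ⋄ v3 ⋄ v4 ⋄ v5


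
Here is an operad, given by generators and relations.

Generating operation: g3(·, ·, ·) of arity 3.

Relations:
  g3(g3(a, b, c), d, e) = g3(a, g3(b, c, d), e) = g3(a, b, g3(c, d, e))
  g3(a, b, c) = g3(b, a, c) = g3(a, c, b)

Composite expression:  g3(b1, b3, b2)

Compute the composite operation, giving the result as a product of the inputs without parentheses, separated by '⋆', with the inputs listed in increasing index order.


b1 ⋆ b2 ⋆ b3

With g3 associative and commutative, the b-input set is all that matters.
g3(b1, b3, b2) spells out as b1 ⋆ b3 ⋆ b2
rearranged into index order: b1 ⋆ b2 ⋆ b3


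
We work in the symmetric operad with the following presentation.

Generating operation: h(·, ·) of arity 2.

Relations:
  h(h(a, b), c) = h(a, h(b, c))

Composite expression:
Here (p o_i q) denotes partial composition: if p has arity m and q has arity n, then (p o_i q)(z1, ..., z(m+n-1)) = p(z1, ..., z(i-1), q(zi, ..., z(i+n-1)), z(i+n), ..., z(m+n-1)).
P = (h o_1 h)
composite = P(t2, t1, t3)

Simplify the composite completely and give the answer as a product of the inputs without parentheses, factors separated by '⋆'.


The h-tree's shape is irrelevant; the t-reading-order decides.
h(t2, t1) linearizes to t2 ⋆ t1
h(h(t2, t1), t3) linearizes to t2 ⋆ t1 ⋆ t3

t2 ⋆ t1 ⋆ t3


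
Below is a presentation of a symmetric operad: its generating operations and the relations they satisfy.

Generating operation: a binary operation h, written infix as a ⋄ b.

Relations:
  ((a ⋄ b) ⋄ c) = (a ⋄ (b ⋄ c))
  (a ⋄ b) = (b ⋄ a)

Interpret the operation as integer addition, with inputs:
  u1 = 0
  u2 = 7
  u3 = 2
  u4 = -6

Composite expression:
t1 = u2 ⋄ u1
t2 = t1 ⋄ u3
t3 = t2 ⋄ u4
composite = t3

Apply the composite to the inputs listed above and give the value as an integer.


(u2 ⋄ u1) = 7
((u2 ⋄ u1) ⋄ u3) = 9
(((u2 ⋄ u1) ⋄ u3) ⋄ u4) = 3

3


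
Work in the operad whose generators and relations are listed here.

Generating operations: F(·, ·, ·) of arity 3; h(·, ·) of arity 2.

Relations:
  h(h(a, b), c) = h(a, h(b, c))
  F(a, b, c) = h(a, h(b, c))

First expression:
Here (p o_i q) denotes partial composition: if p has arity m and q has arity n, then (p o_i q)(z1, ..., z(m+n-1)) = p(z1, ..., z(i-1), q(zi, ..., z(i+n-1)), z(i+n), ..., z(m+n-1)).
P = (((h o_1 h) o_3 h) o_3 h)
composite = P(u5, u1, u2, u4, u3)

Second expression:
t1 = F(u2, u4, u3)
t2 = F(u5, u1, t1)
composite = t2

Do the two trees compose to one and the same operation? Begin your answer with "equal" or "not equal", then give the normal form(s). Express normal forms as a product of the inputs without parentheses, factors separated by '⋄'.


Normal form of the first expression: u5 ⋄ u1 ⋄ u2 ⋄ u4 ⋄ u3
Normal form of the second expression: u5 ⋄ u1 ⋄ u2 ⋄ u4 ⋄ u3
The forms coincide; equal.

equal; both compose to u5 ⋄ u1 ⋄ u2 ⋄ u4 ⋄ u3


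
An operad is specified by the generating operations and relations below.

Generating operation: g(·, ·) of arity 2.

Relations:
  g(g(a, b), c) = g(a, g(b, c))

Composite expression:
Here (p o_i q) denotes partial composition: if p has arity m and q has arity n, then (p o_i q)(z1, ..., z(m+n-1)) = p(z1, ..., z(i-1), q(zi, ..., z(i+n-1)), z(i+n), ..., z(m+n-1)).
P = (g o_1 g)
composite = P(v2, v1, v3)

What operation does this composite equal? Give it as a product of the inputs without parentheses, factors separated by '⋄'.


v2 ⋄ v1 ⋄ v3

Key point: g is associative — brackets drop, the v-order remains.
g(v2, v1) collapses to v2 ⋄ v1
g(g(v2, v1), v3) collapses to v2 ⋄ v1 ⋄ v3


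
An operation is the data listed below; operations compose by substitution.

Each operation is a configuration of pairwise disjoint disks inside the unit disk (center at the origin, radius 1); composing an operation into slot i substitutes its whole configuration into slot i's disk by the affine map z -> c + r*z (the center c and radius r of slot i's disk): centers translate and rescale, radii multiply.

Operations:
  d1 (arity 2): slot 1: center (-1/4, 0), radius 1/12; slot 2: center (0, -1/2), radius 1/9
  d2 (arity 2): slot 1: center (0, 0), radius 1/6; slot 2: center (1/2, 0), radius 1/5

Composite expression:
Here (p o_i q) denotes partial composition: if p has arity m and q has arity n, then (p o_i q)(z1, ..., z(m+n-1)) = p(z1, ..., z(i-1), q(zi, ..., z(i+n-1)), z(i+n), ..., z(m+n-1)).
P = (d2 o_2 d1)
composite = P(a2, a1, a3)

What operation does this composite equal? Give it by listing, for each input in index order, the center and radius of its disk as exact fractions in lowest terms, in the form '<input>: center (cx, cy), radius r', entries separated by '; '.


Follow each a-input down from d2: c' goes to c + r*c', radius to r*r'.
a2 passes through 1 substitution, ending at center (0, 0), radius 1/6
a1 passes through 2 substitutions, ending at center (9/20, 0), radius 1/60
a3 passes through 2 substitutions, ending at center (1/2, -1/10), radius 1/45

a1: center (9/20, 0), radius 1/60; a2: center (0, 0), radius 1/6; a3: center (1/2, -1/10), radius 1/45


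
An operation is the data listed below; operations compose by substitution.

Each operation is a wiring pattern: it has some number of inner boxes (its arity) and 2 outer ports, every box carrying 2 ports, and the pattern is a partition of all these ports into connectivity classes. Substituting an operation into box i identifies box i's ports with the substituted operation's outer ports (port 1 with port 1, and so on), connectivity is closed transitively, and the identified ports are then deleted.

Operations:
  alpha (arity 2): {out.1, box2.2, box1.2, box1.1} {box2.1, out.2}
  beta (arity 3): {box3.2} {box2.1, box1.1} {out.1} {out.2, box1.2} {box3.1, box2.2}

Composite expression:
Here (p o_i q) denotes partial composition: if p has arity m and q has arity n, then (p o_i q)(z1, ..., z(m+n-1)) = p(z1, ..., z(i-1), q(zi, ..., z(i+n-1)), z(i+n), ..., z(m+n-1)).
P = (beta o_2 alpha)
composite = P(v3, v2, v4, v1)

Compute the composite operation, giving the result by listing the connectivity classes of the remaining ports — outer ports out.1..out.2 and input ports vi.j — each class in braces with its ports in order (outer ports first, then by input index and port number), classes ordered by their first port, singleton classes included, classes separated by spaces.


{out.1} {out.2, v3.2} {v1.1, v4.1} {v1.2} {v2.1, v2.2, v3.1, v4.2}

Two ports join when wires chain via beta-identified ports.
through alpha, on inputs (v2, v4): {out.1, v2.1, v2.2, v4.2} {out.2, v4.1} (out.j = stage outer ports)
through beta, on inputs (v3, v2, v4, v1): {out.1} {out.2, v3.2} {v1.1, v4.1} {v1.2} {v2.1, v2.2, v3.1, v4.2} (out.j = stage outer ports)
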